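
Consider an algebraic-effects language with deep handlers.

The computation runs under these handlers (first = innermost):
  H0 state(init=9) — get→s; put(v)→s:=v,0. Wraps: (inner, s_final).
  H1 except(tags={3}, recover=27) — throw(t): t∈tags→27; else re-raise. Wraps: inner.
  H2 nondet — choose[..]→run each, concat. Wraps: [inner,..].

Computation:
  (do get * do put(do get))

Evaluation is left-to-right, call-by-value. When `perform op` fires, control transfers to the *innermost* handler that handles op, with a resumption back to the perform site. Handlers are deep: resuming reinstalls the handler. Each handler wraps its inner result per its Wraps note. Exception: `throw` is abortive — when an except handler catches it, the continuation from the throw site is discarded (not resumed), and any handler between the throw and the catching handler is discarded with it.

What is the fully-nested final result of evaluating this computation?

Answer: [(0, 9)]

Working:
get @ H0 ⇒ 9
get @ H0 ⇒ 9
put(9) @ H0 ⇒ s:=9
H0 returns (0, 9)
H1 returns (0, 9)
H2 returns [(0, 9)]
= [(0, 9)]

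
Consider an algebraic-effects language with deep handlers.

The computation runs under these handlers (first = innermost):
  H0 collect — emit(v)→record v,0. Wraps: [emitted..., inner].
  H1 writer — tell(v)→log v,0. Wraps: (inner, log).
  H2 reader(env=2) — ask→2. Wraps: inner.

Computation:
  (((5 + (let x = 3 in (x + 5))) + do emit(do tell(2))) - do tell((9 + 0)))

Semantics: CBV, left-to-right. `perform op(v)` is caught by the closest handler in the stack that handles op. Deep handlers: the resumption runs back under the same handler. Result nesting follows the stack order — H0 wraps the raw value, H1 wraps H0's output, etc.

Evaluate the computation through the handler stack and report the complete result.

Answer: ([0, 13], (2, 9))

Working:
tell(2) @ H1 ⇒ log+=2
emit(0) @ H0 ⇒ out+=0
tell(9) @ H1 ⇒ log+=9
H0 returns [0, 13]
H1 returns ([0, 13], (2, 9))
H2 returns ([0, 13], (2, 9))
= ([0, 13], (2, 9))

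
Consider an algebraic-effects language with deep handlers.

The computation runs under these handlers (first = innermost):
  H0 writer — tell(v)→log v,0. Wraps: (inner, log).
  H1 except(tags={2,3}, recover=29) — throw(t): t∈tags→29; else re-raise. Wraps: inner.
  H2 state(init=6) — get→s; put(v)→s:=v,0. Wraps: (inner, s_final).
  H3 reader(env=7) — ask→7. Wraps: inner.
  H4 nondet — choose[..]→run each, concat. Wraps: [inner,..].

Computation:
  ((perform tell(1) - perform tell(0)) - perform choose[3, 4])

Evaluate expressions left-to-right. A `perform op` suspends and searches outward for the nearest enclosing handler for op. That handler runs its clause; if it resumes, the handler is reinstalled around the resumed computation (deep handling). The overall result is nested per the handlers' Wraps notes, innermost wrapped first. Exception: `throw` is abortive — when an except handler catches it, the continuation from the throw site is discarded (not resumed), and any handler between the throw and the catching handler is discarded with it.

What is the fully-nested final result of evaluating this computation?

Working:
tell(1) @ H0 ⇒ log+=1
tell(0) @ H0 ⇒ log+=0
choose[3, 4] @ H4
  branch[0] choose=3:
    H0 returns (-3, (1, 0))
    H1 returns (-3, (1, 0))
    H2 returns ((-3, (1, 0)), 6)
    H3 returns ((-3, (1, 0)), 6)
    H4 returns [((-3, (1, 0)), 6)]
  branch[1] choose=4:
    H0 returns (-4, (1, 0))
    H1 returns (-4, (1, 0))
    H2 returns ((-4, (1, 0)), 6)
    H3 returns ((-4, (1, 0)), 6)
    H4 returns [((-4, (1, 0)), 6)]
= [((-3, (1, 0)), 6), ((-4, (1, 0)), 6)]

Answer: [((-3, (1, 0)), 6), ((-4, (1, 0)), 6)]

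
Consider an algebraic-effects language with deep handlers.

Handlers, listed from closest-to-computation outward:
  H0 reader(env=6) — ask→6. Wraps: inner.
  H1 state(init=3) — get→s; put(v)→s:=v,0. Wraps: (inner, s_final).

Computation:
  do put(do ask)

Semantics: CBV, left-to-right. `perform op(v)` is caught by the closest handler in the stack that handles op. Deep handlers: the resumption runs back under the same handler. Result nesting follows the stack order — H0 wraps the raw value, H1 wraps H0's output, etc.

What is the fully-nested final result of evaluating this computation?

Answer: (0, 6)

Step-by-step:
ask @ H0 ⇒ 6
put(6) @ H1 ⇒ s:=6
H0 returns 0
H1 returns (0, 6)
= (0, 6)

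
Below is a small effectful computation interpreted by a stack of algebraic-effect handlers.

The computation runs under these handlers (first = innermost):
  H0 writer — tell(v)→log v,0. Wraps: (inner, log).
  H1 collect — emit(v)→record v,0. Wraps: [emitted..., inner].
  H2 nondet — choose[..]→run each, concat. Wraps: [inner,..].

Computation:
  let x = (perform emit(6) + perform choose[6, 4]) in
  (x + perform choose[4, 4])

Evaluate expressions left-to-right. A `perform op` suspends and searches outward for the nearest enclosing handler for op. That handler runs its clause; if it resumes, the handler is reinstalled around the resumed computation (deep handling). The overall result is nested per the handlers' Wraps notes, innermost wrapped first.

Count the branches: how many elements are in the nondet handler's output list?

Step-by-step:
emit(6) @ H1 ⇒ out+=6
choose[6, 4] @ H2
  branch[0] choose=6:
    choose[4, 4] @ H2
      branch[0] choose=4:
        H0 returns (10, ())
        H1 returns [6, (10, ())]
        H2 returns [[6, (10, ())]]
      branch[1] choose=4:
        H0 returns (10, ())
        H1 returns [6, (10, ())]
        H2 returns [[6, (10, ())]]
  branch[1] choose=4:
    choose[4, 4] @ H2
      branch[0] choose=4:
        H0 returns (8, ())
        H1 returns [6, (8, ())]
        H2 returns [[6, (8, ())]]
      branch[1] choose=4:
        H0 returns (8, ())
        H1 returns [6, (8, ())]
        H2 returns [[6, (8, ())]]
= [[6, (10, ())], [6, (10, ())], [6, (8, ())], [6, (8, ())]]

Answer: 4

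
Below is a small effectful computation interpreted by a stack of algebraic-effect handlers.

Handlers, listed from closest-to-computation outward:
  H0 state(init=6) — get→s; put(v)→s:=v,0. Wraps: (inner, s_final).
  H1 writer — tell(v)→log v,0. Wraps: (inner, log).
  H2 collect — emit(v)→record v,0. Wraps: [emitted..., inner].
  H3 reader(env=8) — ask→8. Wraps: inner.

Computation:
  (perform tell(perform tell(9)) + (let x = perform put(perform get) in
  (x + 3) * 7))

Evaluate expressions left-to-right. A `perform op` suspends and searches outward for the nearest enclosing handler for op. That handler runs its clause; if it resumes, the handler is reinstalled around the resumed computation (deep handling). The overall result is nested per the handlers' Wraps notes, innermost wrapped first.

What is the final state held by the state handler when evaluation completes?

Step-by-step:
tell(9) @ H1 ⇒ log+=9
tell(0) @ H1 ⇒ log+=0
get @ H0 ⇒ 6
put(6) @ H0 ⇒ s:=6
H0 returns (21, 6)
H1 returns ((21, 6), (9, 0))
H2 returns [((21, 6), (9, 0))]
H3 returns [((21, 6), (9, 0))]
= [((21, 6), (9, 0))]

Answer: 6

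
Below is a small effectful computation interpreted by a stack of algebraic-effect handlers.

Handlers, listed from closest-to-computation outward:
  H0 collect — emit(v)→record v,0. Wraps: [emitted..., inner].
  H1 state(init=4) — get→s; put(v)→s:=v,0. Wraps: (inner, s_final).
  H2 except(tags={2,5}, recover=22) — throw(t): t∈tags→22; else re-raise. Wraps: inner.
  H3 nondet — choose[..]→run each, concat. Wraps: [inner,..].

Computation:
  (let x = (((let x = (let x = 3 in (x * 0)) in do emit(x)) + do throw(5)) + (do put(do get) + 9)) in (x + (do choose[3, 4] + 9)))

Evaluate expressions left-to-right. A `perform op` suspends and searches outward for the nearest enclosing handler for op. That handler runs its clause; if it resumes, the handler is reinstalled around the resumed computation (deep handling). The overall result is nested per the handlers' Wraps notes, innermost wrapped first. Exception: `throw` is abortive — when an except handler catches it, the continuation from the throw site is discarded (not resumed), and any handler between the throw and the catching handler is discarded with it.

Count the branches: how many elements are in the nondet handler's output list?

Step-by-step:
emit(0) @ H0 ⇒ out+=0
throw(5) @ H2 caught ⇒ 22
H3 returns [22]
= [22]

Answer: 1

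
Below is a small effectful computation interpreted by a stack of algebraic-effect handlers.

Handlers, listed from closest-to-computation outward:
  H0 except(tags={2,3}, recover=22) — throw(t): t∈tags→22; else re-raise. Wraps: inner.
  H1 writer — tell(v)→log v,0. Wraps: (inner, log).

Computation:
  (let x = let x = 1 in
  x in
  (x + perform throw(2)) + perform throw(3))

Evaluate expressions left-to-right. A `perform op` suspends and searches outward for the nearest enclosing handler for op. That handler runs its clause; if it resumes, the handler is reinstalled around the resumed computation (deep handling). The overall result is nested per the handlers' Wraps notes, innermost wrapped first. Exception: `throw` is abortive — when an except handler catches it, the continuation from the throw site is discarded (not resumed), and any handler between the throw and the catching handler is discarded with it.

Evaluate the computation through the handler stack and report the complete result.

Answer: (22, ())

Step-by-step:
throw(2) @ H0 caught ⇒ 22
H1 returns (22, ())
= (22, ())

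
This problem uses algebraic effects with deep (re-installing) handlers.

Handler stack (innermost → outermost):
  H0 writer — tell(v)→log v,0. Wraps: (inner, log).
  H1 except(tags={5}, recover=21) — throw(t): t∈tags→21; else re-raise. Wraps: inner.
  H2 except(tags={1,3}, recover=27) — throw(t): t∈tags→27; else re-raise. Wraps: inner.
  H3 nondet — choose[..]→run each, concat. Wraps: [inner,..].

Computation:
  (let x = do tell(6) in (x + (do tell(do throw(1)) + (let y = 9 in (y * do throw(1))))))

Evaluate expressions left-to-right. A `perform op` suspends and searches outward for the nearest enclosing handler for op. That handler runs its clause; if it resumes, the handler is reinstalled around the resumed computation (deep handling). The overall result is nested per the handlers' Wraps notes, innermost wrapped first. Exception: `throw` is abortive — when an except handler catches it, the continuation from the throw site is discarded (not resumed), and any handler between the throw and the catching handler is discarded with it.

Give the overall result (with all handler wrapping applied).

Answer: [27]

Evaluation trace:
tell(6) @ H0 ⇒ log+=6
throw(1) @ H1 re-raised
throw(1) @ H2 caught ⇒ 27
H3 returns [27]
= [27]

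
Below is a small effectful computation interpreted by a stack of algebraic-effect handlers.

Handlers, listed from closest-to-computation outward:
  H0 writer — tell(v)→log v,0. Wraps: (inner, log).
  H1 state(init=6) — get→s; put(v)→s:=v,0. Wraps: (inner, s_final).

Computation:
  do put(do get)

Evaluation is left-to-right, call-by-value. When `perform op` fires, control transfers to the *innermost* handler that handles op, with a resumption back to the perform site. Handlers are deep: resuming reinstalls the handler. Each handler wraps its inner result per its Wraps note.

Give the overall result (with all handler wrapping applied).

Answer: ((0, ()), 6)

Working:
get @ H1 ⇒ 6
put(6) @ H1 ⇒ s:=6
H0 returns (0, ())
H1 returns ((0, ()), 6)
= ((0, ()), 6)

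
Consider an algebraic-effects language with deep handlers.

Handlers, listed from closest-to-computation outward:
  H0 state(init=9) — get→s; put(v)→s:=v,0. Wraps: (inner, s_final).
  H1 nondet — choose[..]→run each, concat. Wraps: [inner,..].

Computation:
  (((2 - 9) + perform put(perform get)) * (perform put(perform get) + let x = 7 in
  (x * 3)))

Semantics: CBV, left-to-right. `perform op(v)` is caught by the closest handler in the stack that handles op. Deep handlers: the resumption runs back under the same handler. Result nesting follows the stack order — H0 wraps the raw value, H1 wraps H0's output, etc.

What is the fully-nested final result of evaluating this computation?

Step-by-step:
get @ H0 ⇒ 9
put(9) @ H0 ⇒ s:=9
get @ H0 ⇒ 9
put(9) @ H0 ⇒ s:=9
H0 returns (-147, 9)
H1 returns [(-147, 9)]
= [(-147, 9)]

Answer: [(-147, 9)]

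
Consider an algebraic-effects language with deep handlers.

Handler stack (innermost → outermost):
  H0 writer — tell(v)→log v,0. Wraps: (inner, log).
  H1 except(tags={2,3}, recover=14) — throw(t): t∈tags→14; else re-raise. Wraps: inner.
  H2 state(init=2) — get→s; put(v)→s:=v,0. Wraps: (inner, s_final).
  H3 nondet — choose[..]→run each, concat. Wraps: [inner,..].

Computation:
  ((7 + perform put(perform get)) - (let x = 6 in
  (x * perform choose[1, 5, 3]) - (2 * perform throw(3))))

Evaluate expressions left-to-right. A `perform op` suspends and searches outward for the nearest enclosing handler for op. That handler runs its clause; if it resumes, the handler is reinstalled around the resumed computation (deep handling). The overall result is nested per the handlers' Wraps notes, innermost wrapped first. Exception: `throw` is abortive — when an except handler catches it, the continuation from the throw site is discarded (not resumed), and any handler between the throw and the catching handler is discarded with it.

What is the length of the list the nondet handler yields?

Answer: 3

Step-by-step:
get @ H2 ⇒ 2
put(2) @ H2 ⇒ s:=2
choose[1, 5, 3] @ H3
  branch[0] choose=1:
    throw(3) @ H1 caught ⇒ 14
    H2 returns (14, 2)
    H3 returns [(14, 2)]
  branch[1] choose=5:
    throw(3) @ H1 caught ⇒ 14
    H2 returns (14, 2)
    H3 returns [(14, 2)]
  branch[2] choose=3:
    throw(3) @ H1 caught ⇒ 14
    H2 returns (14, 2)
    H3 returns [(14, 2)]
= [(14, 2), (14, 2), (14, 2)]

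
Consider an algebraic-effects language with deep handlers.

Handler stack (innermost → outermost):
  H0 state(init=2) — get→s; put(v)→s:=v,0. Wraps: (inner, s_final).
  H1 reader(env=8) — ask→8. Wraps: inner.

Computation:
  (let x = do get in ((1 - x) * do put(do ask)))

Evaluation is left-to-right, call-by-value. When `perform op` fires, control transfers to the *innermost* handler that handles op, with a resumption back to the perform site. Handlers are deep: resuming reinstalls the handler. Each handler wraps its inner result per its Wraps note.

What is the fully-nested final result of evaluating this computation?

Answer: (0, 8)

Working:
get @ H0 ⇒ 2
ask @ H1 ⇒ 8
put(8) @ H0 ⇒ s:=8
H0 returns (0, 8)
H1 returns (0, 8)
= (0, 8)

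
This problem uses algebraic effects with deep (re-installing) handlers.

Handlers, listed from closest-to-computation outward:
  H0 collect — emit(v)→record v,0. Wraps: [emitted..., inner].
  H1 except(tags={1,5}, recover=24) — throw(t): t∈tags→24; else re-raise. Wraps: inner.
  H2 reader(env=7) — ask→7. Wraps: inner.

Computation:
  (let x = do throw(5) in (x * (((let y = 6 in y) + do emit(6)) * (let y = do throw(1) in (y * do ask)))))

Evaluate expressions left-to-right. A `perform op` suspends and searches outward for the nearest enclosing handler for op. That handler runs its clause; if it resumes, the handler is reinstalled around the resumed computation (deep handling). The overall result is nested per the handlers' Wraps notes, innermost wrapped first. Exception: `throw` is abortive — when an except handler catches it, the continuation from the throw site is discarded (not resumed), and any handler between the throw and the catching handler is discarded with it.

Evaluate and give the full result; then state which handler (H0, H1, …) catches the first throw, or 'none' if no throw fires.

Answer: 24 ; first throw caught by: H1

Working:
throw(5) @ H1 caught ⇒ 24
H2 returns 24
= 24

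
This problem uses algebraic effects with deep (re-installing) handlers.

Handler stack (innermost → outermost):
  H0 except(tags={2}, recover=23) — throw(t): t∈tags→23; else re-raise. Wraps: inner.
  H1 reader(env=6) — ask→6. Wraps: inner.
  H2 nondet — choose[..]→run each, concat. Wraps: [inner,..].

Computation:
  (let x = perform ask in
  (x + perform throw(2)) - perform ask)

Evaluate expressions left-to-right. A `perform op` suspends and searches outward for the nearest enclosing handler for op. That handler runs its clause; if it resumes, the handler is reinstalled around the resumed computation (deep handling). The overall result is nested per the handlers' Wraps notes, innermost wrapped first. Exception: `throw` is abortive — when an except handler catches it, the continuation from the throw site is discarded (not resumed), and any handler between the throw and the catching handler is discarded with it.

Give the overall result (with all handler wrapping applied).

Evaluation trace:
ask @ H1 ⇒ 6
throw(2) @ H0 caught ⇒ 23
H1 returns 23
H2 returns [23]
= [23]

Answer: [23]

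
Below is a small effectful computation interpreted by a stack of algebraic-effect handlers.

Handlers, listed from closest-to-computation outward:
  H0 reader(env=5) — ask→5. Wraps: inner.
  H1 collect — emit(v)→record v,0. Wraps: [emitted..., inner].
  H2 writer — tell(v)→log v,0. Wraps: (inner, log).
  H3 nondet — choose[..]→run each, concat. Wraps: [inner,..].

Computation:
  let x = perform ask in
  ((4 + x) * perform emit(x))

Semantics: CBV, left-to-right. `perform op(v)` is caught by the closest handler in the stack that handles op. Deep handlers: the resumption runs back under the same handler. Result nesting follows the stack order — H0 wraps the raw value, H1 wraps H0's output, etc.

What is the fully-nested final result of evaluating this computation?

Answer: [([5, 0], ())]

Working:
ask @ H0 ⇒ 5
emit(5) @ H1 ⇒ out+=5
H0 returns 0
H1 returns [5, 0]
H2 returns ([5, 0], ())
H3 returns [([5, 0], ())]
= [([5, 0], ())]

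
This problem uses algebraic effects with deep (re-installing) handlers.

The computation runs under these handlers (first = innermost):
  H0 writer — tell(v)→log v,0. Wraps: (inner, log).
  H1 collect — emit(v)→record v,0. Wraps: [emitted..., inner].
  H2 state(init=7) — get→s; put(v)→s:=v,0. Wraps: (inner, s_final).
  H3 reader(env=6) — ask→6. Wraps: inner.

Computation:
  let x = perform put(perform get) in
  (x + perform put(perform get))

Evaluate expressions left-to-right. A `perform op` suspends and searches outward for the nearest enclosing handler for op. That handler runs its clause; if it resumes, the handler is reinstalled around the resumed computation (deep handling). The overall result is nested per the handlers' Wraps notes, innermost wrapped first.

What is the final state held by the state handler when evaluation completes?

Answer: 7

Working:
get @ H2 ⇒ 7
put(7) @ H2 ⇒ s:=7
get @ H2 ⇒ 7
put(7) @ H2 ⇒ s:=7
H0 returns (0, ())
H1 returns [(0, ())]
H2 returns ([(0, ())], 7)
H3 returns ([(0, ())], 7)
= ([(0, ())], 7)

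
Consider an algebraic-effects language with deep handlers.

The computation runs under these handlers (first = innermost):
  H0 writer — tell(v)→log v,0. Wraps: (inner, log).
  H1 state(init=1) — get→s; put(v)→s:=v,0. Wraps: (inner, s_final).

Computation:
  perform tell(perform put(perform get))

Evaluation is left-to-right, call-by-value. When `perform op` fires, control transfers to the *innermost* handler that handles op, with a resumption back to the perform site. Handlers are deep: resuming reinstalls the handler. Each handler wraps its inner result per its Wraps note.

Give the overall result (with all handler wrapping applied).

Evaluation trace:
get @ H1 ⇒ 1
put(1) @ H1 ⇒ s:=1
tell(0) @ H0 ⇒ log+=0
H0 returns (0, (0))
H1 returns ((0, (0)), 1)
= ((0, (0)), 1)

Answer: ((0, (0)), 1)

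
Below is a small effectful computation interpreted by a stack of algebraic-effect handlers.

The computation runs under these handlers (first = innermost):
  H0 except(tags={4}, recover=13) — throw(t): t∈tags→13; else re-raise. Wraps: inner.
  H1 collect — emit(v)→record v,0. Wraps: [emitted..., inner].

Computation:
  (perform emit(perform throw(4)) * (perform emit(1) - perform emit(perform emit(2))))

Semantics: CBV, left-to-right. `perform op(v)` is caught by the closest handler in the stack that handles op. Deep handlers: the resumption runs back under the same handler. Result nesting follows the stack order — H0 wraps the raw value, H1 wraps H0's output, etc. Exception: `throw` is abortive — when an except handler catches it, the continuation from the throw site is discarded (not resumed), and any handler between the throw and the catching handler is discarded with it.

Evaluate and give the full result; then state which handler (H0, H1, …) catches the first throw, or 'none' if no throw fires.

Answer: [13] ; first throw caught by: H0

Evaluation trace:
throw(4) @ H0 caught ⇒ 13
H1 returns [13]
= [13]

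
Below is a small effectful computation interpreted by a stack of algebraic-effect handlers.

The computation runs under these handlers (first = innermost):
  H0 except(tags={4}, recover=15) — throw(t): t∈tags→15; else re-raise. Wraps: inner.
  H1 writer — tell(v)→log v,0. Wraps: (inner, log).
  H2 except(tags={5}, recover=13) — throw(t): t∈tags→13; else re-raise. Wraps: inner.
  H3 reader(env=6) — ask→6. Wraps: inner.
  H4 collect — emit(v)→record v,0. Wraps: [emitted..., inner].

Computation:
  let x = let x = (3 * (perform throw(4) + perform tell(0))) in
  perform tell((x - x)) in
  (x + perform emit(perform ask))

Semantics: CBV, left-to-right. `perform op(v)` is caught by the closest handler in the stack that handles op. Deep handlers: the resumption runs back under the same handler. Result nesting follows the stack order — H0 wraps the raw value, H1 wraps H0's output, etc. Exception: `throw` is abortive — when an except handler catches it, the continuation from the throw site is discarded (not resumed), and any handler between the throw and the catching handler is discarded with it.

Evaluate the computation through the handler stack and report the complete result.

Answer: [(15, ())]

Evaluation trace:
throw(4) @ H0 caught ⇒ 15
H1 returns (15, ())
H2 returns (15, ())
H3 returns (15, ())
H4 returns [(15, ())]
= [(15, ())]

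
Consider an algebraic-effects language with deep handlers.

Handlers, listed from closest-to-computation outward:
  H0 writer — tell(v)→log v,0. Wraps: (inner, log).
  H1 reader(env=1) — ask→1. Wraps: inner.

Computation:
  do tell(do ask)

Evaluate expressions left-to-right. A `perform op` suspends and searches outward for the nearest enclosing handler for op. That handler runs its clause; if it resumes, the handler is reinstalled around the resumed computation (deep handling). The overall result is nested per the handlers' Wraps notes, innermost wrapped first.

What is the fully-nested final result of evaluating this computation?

Step-by-step:
ask @ H1 ⇒ 1
tell(1) @ H0 ⇒ log+=1
H0 returns (0, (1))
H1 returns (0, (1))
= (0, (1))

Answer: (0, (1))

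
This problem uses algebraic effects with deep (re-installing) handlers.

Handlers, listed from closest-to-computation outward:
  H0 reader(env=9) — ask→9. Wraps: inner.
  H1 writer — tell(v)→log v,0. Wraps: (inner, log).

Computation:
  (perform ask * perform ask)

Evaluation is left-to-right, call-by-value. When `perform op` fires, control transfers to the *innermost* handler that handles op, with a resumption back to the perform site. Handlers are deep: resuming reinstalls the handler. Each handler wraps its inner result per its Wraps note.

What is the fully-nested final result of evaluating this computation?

Working:
ask @ H0 ⇒ 9
ask @ H0 ⇒ 9
H0 returns 81
H1 returns (81, ())
= (81, ())

Answer: (81, ())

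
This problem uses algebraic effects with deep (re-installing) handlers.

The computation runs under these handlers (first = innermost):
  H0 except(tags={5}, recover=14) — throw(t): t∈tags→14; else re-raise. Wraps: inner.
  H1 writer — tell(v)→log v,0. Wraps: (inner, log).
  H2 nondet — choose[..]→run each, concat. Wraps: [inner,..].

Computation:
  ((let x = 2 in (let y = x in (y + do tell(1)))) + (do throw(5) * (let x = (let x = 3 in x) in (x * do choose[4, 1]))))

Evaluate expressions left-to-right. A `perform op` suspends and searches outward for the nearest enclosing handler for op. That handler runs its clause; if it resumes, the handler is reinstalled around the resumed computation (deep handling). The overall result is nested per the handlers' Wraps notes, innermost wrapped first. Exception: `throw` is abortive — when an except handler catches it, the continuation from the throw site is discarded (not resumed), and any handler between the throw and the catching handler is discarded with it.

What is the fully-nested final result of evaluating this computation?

Step-by-step:
tell(1) @ H1 ⇒ log+=1
throw(5) @ H0 caught ⇒ 14
H1 returns (14, (1))
H2 returns [(14, (1))]
= [(14, (1))]

Answer: [(14, (1))]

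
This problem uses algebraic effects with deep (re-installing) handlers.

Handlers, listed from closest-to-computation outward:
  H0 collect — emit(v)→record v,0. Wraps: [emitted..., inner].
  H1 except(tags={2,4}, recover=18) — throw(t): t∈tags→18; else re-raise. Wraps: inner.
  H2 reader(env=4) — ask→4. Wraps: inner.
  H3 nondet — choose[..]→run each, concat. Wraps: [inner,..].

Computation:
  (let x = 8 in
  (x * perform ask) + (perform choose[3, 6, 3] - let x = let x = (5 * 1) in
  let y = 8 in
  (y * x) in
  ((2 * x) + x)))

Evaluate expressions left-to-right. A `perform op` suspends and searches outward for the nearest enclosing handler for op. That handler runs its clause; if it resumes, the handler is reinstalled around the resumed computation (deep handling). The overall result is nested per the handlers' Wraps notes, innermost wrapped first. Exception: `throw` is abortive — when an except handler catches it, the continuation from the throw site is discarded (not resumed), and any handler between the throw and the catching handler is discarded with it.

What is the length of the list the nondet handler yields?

Answer: 3

Step-by-step:
ask @ H2 ⇒ 4
choose[3, 6, 3] @ H3
  branch[0] choose=3:
    H0 returns [-85]
    H1 returns [-85]
    H2 returns [-85]
    H3 returns [[-85]]
  branch[1] choose=6:
    H0 returns [-82]
    H1 returns [-82]
    H2 returns [-82]
    H3 returns [[-82]]
  branch[2] choose=3:
    H0 returns [-85]
    H1 returns [-85]
    H2 returns [-85]
    H3 returns [[-85]]
= [[-85], [-82], [-85]]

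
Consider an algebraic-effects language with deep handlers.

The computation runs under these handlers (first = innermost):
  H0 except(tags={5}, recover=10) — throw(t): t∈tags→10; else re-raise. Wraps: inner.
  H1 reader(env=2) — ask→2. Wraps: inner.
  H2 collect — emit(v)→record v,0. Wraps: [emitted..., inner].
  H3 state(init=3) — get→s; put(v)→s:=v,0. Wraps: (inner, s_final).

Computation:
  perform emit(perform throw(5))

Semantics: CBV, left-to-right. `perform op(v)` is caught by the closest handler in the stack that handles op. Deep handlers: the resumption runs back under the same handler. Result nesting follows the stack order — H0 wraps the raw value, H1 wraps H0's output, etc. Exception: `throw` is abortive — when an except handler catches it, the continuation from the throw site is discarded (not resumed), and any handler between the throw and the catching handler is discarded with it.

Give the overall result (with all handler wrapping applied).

Step-by-step:
throw(5) @ H0 caught ⇒ 10
H1 returns 10
H2 returns [10]
H3 returns ([10], 3)
= ([10], 3)

Answer: ([10], 3)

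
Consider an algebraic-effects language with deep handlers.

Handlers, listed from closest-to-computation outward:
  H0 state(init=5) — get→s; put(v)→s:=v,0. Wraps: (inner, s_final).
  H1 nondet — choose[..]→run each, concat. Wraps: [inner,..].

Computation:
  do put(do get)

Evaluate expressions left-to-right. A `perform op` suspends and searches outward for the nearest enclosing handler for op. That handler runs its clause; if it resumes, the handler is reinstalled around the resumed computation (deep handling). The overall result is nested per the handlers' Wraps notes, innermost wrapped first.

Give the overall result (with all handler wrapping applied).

Working:
get @ H0 ⇒ 5
put(5) @ H0 ⇒ s:=5
H0 returns (0, 5)
H1 returns [(0, 5)]
= [(0, 5)]

Answer: [(0, 5)]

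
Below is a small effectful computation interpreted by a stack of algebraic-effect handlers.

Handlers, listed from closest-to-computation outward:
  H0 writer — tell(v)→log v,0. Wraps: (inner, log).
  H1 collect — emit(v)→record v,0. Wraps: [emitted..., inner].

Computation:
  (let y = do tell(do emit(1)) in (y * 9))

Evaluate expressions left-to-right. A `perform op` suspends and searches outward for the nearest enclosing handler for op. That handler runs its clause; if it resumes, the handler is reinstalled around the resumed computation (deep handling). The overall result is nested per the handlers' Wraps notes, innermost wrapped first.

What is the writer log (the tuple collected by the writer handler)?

Evaluation trace:
emit(1) @ H1 ⇒ out+=1
tell(0) @ H0 ⇒ log+=0
H0 returns (0, (0))
H1 returns [1, (0, (0))]
= [1, (0, (0))]

Answer: (0)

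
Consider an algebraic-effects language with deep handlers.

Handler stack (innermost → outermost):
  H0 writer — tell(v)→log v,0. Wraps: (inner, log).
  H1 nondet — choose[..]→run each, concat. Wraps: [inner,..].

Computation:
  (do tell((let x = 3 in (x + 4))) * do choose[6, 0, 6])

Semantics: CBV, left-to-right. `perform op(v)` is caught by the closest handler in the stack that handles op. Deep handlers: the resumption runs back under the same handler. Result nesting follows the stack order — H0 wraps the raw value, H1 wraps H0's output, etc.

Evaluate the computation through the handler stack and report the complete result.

Answer: [(0, (7)), (0, (7)), (0, (7))]

Working:
tell(7) @ H0 ⇒ log+=7
choose[6, 0, 6] @ H1
  branch[0] choose=6:
    H0 returns (0, (7))
    H1 returns [(0, (7))]
  branch[1] choose=0:
    H0 returns (0, (7))
    H1 returns [(0, (7))]
  branch[2] choose=6:
    H0 returns (0, (7))
    H1 returns [(0, (7))]
= [(0, (7)), (0, (7)), (0, (7))]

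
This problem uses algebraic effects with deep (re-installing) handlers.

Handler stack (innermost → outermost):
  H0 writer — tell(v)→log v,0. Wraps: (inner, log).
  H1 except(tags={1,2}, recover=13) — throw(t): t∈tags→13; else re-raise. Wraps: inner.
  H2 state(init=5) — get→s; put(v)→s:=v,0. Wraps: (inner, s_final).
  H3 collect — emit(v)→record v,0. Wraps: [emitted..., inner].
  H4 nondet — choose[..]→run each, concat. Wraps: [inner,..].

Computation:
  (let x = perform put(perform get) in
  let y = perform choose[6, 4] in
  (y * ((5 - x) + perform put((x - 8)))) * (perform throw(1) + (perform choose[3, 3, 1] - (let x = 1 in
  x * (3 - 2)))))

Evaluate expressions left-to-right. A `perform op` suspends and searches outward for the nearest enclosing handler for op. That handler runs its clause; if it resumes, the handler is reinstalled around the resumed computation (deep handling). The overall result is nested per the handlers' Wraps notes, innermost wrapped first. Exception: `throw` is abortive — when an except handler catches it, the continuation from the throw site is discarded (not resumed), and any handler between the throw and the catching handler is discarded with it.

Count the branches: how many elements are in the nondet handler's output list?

Answer: 2

Working:
get @ H2 ⇒ 5
put(5) @ H2 ⇒ s:=5
choose[6, 4] @ H4
  branch[0] choose=6:
    put(-8) @ H2 ⇒ s:=-8
    throw(1) @ H1 caught ⇒ 13
    H2 returns (13, -8)
    H3 returns [(13, -8)]
    H4 returns [[(13, -8)]]
  branch[1] choose=4:
    put(-8) @ H2 ⇒ s:=-8
    throw(1) @ H1 caught ⇒ 13
    H2 returns (13, -8)
    H3 returns [(13, -8)]
    H4 returns [[(13, -8)]]
= [[(13, -8)], [(13, -8)]]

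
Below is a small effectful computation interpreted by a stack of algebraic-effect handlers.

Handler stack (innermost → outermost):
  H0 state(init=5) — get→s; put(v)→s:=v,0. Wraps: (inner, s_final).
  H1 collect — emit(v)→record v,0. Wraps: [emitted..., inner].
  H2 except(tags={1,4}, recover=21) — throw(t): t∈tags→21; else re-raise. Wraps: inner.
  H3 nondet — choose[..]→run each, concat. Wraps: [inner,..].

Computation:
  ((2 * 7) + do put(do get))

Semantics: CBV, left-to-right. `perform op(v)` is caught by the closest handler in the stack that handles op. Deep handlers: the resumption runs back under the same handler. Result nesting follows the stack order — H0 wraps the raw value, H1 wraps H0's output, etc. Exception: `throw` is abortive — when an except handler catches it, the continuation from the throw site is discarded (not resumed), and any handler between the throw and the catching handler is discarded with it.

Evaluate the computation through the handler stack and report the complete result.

Evaluation trace:
get @ H0 ⇒ 5
put(5) @ H0 ⇒ s:=5
H0 returns (14, 5)
H1 returns [(14, 5)]
H2 returns [(14, 5)]
H3 returns [[(14, 5)]]
= [[(14, 5)]]

Answer: [[(14, 5)]]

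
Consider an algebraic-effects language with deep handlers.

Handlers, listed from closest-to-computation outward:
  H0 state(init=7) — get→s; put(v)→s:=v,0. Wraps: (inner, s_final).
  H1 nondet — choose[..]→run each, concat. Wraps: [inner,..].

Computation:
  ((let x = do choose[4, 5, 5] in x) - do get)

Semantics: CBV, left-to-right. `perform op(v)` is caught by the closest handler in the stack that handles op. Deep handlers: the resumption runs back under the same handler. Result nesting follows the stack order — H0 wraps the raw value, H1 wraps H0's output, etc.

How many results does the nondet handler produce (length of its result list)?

Working:
choose[4, 5, 5] @ H1
  branch[0] choose=4:
    get @ H0 ⇒ 7
    H0 returns (-3, 7)
    H1 returns [(-3, 7)]
  branch[1] choose=5:
    get @ H0 ⇒ 7
    H0 returns (-2, 7)
    H1 returns [(-2, 7)]
  branch[2] choose=5:
    get @ H0 ⇒ 7
    H0 returns (-2, 7)
    H1 returns [(-2, 7)]
= [(-3, 7), (-2, 7), (-2, 7)]

Answer: 3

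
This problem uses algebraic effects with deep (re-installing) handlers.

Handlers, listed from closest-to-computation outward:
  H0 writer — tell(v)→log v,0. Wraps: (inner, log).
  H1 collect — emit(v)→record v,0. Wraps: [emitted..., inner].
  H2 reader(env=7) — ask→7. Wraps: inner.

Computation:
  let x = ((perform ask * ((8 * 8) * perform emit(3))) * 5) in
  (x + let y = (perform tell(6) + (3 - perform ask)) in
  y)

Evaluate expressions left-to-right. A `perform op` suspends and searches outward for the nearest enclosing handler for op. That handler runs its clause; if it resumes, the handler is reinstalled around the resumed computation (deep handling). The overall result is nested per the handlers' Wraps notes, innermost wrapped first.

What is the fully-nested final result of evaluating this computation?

Answer: [3, (-4, (6))]

Step-by-step:
ask @ H2 ⇒ 7
emit(3) @ H1 ⇒ out+=3
tell(6) @ H0 ⇒ log+=6
ask @ H2 ⇒ 7
H0 returns (-4, (6))
H1 returns [3, (-4, (6))]
H2 returns [3, (-4, (6))]
= [3, (-4, (6))]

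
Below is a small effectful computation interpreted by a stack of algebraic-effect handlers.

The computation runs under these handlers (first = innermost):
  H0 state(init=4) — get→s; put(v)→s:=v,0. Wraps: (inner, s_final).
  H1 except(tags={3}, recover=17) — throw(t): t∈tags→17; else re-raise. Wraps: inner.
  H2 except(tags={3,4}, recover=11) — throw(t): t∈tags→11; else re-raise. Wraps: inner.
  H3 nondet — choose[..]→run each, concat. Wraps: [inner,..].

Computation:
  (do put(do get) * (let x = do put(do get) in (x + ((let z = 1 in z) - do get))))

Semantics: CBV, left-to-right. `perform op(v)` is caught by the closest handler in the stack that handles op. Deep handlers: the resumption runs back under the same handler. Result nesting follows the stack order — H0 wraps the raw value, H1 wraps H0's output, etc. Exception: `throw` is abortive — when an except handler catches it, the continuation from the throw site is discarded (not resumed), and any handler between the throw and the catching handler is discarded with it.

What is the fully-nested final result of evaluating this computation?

Step-by-step:
get @ H0 ⇒ 4
put(4) @ H0 ⇒ s:=4
get @ H0 ⇒ 4
put(4) @ H0 ⇒ s:=4
get @ H0 ⇒ 4
H0 returns (0, 4)
H1 returns (0, 4)
H2 returns (0, 4)
H3 returns [(0, 4)]
= [(0, 4)]

Answer: [(0, 4)]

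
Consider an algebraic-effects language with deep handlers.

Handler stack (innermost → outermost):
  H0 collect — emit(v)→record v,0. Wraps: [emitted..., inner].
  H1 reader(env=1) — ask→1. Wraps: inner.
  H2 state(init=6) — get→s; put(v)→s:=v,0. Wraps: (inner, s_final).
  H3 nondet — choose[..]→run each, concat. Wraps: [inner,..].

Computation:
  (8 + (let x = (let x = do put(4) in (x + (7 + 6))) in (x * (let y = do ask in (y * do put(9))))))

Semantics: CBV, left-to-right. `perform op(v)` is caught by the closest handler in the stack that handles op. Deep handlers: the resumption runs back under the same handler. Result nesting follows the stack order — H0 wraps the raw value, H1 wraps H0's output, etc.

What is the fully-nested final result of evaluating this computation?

Answer: [([8], 9)]

Step-by-step:
put(4) @ H2 ⇒ s:=4
ask @ H1 ⇒ 1
put(9) @ H2 ⇒ s:=9
H0 returns [8]
H1 returns [8]
H2 returns ([8], 9)
H3 returns [([8], 9)]
= [([8], 9)]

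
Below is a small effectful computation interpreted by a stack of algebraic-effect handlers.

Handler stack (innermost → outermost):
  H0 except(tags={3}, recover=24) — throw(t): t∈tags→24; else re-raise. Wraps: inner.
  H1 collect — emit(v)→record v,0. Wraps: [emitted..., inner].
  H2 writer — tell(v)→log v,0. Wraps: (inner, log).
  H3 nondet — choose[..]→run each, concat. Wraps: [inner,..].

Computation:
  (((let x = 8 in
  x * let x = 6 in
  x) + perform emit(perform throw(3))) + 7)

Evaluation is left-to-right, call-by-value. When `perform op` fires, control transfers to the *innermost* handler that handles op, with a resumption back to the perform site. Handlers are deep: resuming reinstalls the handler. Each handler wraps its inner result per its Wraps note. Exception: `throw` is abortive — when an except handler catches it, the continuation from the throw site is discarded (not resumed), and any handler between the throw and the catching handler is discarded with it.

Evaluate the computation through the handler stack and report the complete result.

Evaluation trace:
throw(3) @ H0 caught ⇒ 24
H1 returns [24]
H2 returns ([24], ())
H3 returns [([24], ())]
= [([24], ())]

Answer: [([24], ())]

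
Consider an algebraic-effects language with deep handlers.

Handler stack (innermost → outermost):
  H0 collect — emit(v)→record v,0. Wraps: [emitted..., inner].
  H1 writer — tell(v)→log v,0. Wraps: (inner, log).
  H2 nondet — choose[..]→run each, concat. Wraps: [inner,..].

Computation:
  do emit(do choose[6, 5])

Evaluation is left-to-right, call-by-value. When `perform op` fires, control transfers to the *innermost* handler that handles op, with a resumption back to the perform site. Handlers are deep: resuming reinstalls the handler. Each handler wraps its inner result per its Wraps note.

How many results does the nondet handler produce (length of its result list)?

Step-by-step:
choose[6, 5] @ H2
  branch[0] choose=6:
    emit(6) @ H0 ⇒ out+=6
    H0 returns [6, 0]
    H1 returns ([6, 0], ())
    H2 returns [([6, 0], ())]
  branch[1] choose=5:
    emit(5) @ H0 ⇒ out+=5
    H0 returns [5, 0]
    H1 returns ([5, 0], ())
    H2 returns [([5, 0], ())]
= [([6, 0], ()), ([5, 0], ())]

Answer: 2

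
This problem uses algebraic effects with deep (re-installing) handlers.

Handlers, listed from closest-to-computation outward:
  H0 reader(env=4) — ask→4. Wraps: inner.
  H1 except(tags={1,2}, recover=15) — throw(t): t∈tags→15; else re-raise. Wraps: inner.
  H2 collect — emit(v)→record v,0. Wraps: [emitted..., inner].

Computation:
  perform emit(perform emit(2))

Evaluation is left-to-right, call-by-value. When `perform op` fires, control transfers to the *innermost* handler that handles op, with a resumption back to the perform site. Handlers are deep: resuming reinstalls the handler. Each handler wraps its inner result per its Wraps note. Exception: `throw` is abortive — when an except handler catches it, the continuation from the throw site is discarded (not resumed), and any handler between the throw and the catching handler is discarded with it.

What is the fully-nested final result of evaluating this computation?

Answer: [2, 0, 0]

Step-by-step:
emit(2) @ H2 ⇒ out+=2
emit(0) @ H2 ⇒ out+=0
H0 returns 0
H1 returns 0
H2 returns [2, 0, 0]
= [2, 0, 0]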